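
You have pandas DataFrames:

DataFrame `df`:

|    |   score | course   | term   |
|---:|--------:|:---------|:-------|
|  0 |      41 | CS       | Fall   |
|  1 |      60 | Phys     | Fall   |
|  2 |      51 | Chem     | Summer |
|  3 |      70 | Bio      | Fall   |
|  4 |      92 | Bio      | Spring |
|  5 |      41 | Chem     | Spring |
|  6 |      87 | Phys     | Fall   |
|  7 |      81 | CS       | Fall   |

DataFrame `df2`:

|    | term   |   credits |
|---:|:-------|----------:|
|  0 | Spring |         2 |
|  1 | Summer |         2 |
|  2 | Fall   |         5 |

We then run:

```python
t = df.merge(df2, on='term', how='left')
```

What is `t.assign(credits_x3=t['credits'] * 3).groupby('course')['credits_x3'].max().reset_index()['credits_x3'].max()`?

15

merge on 'term' (how='left') → 8 rows:
   score course    term  credits
0     41     CS    Fall        5
1     60   Phys    Fall        5
2     51   Chem  Summer        2
3     70    Bio    Fall        5
4     92    Bio  Spring        2
5     41   Chem  Spring        2
6     87   Phys    Fall        5
7     81     CS    Fall        5
add column credits_x3 = t['credits'] * 3:
   score course    term  credits  credits_x3
0     41     CS    Fall        5          15
1     60   Phys    Fall        5          15
2     51   Chem  Summer        2           6
3     70    Bio    Fall        5          15
4     92    Bio  Spring        2           6
5     41   Chem  Spring        2           6
6     87   Phys    Fall        5          15
7     81     CS    Fall        5          15
group by course, max of credits_x3:
course
Bio     15
CS      15
Chem     6
Phys    15
Name: credits_x3, dtype: int64
reset_index():
  course  credits_x3
0    Bio          15
1     CS          15
2   Chem           6
3   Phys          15
So max() = 15.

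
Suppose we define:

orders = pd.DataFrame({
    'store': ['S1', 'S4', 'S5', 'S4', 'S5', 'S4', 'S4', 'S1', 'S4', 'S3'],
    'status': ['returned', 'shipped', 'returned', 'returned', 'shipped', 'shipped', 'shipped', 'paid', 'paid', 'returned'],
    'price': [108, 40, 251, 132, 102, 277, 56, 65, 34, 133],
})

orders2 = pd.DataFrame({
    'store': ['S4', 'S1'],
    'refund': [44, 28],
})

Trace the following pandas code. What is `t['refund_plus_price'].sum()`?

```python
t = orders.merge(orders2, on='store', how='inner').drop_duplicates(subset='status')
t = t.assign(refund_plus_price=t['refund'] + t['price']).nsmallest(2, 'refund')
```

merge on 'store' (how='inner') → 7 rows:
  store    status  price  refund
0    S1  returned    108      28
1    S4   shipped     40      44
2    S4  returned    132      44
3    S4   shipped    277      44
4    S4   shipped     56      44
5    S1      paid     65      28
6    S4      paid     34      44
drop duplicate status (keep=first):
  store    status  price  refund
0    S1  returned    108      28
1    S4   shipped     40      44
5    S1      paid     65      28
add column refund_plus_price = t['refund'] + t['price']:
  store    status  price  refund  refund_plus_price
0    S1  returned    108      28                136
1    S4   shipped     40      44                 84
5    S1      paid     65      28                 93
take 2 rows with smallest refund:
  store    status  price  refund  refund_plus_price
0    S1  returned    108      28                136
5    S1      paid     65      28                 93
sum of column 'refund_plus_price' → 229

229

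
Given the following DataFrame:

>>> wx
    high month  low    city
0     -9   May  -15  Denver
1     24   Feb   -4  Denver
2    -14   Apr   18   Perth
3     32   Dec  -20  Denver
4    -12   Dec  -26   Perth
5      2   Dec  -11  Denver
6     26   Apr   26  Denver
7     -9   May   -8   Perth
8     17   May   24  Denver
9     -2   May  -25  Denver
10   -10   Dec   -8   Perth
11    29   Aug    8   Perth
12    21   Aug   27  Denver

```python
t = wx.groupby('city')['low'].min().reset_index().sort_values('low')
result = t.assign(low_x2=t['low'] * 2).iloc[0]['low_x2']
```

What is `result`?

-52

group by city, min of low:
city
Denver   -25
Perth    -26
Name: low, dtype: int64
reset_index():
     city  low
0  Denver  -25
1   Perth  -26
sort by low:
     city  low
1   Perth  -26
0  Denver  -25
add column low_x2 = t['low'] * 2:
     city  low  low_x2
1   Perth  -26     -52
0  Denver  -25     -50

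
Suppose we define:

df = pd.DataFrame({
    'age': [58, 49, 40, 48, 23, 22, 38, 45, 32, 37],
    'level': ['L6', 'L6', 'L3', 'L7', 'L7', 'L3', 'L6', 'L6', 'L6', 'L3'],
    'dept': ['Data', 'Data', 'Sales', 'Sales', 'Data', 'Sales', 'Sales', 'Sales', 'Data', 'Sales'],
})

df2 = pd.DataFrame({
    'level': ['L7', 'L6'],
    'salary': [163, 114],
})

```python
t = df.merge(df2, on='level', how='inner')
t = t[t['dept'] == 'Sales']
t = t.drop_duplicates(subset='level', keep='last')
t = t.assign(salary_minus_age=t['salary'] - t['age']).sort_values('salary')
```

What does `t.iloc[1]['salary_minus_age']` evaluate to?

merge on 'level' (how='inner') → 7 rows:
   age level   dept  salary
0   58    L6   Data     114
1   49    L6   Data     114
2   48    L7  Sales     163
3   23    L7   Data     163
4   38    L6  Sales     114
5   45    L6  Sales     114
6   32    L6   Data     114
filter rows where dept == 'Sales':
   age level   dept  salary
2   48    L7  Sales     163
4   38    L6  Sales     114
5   45    L6  Sales     114
drop duplicate level (keep=last):
   age level   dept  salary
2   48    L7  Sales     163
5   45    L6  Sales     114
add column salary_minus_age = t['salary'] - t['age']:
   age level   dept  salary  salary_minus_age
2   48    L7  Sales     163               115
5   45    L6  Sales     114                69
sort by salary:
   age level   dept  salary  salary_minus_age
5   45    L6  Sales     114                69
2   48    L7  Sales     163               115
Then the value at position 1, column 'salary_minus_age': 115

115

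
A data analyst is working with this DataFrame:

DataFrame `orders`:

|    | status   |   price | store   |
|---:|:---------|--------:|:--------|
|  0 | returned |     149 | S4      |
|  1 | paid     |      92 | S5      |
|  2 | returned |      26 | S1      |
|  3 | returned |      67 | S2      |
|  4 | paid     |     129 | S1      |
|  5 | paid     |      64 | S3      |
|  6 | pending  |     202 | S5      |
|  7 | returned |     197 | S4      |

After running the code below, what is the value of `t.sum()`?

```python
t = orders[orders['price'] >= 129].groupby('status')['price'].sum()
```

filter rows where price >= 129:
     status  price store
0  returned    149    S4
4      paid    129    S1
6   pending    202    S5
7  returned    197    S4
group by status, sum of price:
status
paid        129
pending     202
returned    346
Name: price, dtype: int64
Finally, sum of the resulting series = 677.

677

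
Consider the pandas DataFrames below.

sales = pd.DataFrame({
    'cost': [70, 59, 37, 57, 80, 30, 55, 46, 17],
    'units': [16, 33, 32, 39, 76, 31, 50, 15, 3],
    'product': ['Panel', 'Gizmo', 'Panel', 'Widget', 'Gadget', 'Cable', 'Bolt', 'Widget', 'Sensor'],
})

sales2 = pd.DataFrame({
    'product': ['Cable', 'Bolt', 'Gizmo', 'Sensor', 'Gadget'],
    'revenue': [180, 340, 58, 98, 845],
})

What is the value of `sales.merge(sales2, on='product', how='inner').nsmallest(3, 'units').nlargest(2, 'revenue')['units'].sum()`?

34

merge on 'product' (how='inner') → 5 rows:
   cost  units product  revenue
0    59     33   Gizmo       58
1    80     76  Gadget      845
2    30     31   Cable      180
3    55     50    Bolt      340
4    17      3  Sensor       98
take 3 rows with smallest units:
   cost  units product  revenue
4    17      3  Sensor       98
2    30     31   Cable      180
0    59     33   Gizmo       58
take 2 rows with largest revenue:
   cost  units product  revenue
2    30     31   Cable      180
4    17      3  Sensor       98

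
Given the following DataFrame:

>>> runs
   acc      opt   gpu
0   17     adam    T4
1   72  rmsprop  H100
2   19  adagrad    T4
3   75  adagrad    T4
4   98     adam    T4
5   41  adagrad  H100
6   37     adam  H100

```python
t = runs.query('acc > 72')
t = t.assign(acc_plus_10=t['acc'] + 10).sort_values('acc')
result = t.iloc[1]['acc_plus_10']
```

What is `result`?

108

filter rows where acc > 72:
   acc      opt gpu
3   75  adagrad  T4
4   98     adam  T4
add column acc_plus_10 = t['acc'] + 10:
   acc      opt gpu  acc_plus_10
3   75  adagrad  T4           85
4   98     adam  T4          108
sort by acc:
   acc      opt gpu  acc_plus_10
3   75  adagrad  T4           85
4   98     adam  T4          108
The value at position 1, column 'acc_plus_10' is 108.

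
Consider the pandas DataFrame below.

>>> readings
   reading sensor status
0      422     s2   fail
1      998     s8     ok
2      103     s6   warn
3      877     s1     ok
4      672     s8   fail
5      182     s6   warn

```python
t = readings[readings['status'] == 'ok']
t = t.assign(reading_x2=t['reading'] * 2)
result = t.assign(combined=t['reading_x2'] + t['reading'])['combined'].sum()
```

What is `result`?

filter rows where status == 'ok':
   reading sensor status
1      998     s8     ok
3      877     s1     ok
add column reading_x2 = t['reading'] * 2:
   reading sensor status  reading_x2
1      998     s8     ok        1996
3      877     s1     ok        1754
add column combined = t['reading_x2'] + t['reading']:
   reading sensor status  reading_x2  combined
1      998     s8     ok        1996      2994
3      877     s1     ok        1754      2631
The sum of column 'combined' is 5625.

5625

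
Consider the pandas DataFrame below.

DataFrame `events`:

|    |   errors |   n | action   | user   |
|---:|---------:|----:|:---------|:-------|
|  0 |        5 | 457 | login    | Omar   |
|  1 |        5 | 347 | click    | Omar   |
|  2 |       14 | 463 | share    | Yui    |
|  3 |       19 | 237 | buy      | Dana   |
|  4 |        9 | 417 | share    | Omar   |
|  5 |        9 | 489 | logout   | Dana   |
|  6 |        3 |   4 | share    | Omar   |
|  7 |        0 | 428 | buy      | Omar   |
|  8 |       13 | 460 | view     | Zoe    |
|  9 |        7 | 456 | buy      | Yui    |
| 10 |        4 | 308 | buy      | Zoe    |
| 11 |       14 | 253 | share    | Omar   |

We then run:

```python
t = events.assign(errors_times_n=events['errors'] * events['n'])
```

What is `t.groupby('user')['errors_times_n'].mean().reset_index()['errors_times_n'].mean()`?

3695.70833333

add column errors_times_n = events['errors'] * events['n']:
    errors    n  action  user  errors_times_n
0        5  457   login  Omar            2285
1        5  347   click  Omar            1735
2       14  463   share   Yui            6482
3       19  237     buy  Dana            4503
4        9  417   share  Omar            3753
5        9  489  logout  Dana            4401
6        3    4   share  Omar              12
7        0  428     buy  Omar               0
8       13  460    view   Zoe            5980
9        7  456     buy   Yui            3192
10       4  308     buy   Zoe            1232
11      14  253   share  Omar            3542
group by user, mean of errors_times_n:
user
Dana    4452.000000
Omar    1887.833333
Yui     4837.000000
Zoe     3606.000000
Name: errors_times_n, dtype: float64
reset_index():
   user  errors_times_n
0  Dana     4452.000000
1  Omar     1887.833333
2   Yui     4837.000000
3   Zoe     3606.000000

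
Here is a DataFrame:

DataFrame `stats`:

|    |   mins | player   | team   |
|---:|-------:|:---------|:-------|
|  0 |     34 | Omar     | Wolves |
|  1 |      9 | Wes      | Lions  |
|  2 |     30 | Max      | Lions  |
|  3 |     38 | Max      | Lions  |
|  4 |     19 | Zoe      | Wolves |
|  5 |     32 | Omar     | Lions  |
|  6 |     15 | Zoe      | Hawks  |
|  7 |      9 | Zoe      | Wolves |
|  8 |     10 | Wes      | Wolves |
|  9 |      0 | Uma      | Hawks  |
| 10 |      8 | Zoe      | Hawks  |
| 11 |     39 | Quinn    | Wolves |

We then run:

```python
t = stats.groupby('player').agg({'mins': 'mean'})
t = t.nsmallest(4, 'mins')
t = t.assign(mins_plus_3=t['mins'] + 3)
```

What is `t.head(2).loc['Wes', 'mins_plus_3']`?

group by player, mean of mins:
         mins
player       
Max     34.00
Omar    33.00
Quinn   39.00
Uma      0.00
Wes      9.50
Zoe     12.75
take 4 rows with smallest mins:
         mins
player       
Uma      0.00
Wes      9.50
Zoe     12.75
Omar    33.00
add column mins_plus_3 = t['mins'] + 3:
         mins  mins_plus_3
player                    
Uma      0.00         3.00
Wes      9.50        12.50
Zoe     12.75        15.75
Omar    33.00        36.00
take first 2 rows:
        mins  mins_plus_3
player                   
Uma      0.0          3.0
Wes      9.5         12.5
value at row 'Wes', column 'mins_plus_3' → 12.5

12.5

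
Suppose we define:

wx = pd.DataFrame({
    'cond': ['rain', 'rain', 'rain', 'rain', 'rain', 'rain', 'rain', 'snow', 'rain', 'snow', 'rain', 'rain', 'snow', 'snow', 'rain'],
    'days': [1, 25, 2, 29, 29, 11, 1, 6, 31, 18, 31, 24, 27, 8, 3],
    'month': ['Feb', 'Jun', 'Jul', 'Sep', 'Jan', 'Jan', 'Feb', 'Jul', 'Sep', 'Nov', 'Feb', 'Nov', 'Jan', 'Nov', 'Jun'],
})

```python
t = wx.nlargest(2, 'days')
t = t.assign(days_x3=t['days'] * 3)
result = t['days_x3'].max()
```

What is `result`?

take 2 rows with largest days:
    cond  days month
8   rain    31   Sep
10  rain    31   Feb
add column days_x3 = t['days'] * 3:
    cond  days month  days_x3
8   rain    31   Sep       93
10  rain    31   Feb       93
Hence 93.

93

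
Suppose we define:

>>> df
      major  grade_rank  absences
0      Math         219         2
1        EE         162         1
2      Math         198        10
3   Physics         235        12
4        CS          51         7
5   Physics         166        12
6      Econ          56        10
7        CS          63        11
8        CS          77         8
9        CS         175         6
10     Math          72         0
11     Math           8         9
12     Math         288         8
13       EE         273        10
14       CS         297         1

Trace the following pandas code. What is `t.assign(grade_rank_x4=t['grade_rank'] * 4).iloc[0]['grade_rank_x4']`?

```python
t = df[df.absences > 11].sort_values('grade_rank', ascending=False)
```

940

filter rows where absences > 11:
     major  grade_rank  absences
3  Physics         235        12
5  Physics         166        12
sort by grade_rank descending:
     major  grade_rank  absences
3  Physics         235        12
5  Physics         166        12
add column grade_rank_x4 = t['grade_rank'] * 4:
     major  grade_rank  absences  grade_rank_x4
3  Physics         235        12            940
5  Physics         166        12            664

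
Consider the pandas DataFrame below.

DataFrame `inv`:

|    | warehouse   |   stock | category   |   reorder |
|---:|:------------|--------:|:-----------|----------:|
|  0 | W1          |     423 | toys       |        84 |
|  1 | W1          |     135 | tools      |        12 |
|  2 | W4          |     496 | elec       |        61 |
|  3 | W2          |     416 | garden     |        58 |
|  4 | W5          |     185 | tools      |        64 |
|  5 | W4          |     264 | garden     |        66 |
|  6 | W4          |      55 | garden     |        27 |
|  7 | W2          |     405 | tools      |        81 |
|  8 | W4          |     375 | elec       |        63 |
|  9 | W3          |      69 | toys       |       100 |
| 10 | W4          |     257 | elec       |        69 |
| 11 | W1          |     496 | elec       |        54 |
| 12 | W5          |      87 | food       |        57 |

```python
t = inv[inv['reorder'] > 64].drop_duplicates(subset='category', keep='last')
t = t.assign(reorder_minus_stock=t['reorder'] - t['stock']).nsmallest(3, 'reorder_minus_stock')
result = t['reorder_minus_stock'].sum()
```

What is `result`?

filter rows where reorder > 64:
   warehouse  stock category  reorder
0         W1    423     toys       84
5         W4    264   garden       66
7         W2    405    tools       81
9         W3     69     toys      100
10        W4    257     elec       69
drop duplicate category (keep=last):
   warehouse  stock category  reorder
5         W4    264   garden       66
7         W2    405    tools       81
9         W3     69     toys      100
10        W4    257     elec       69
add column reorder_minus_stock = t['reorder'] - t['stock']:
   warehouse  stock category  reorder  reorder_minus_stock
5         W4    264   garden       66                 -198
7         W2    405    tools       81                 -324
9         W3     69     toys      100                   31
10        W4    257     elec       69                 -188
take 3 rows with smallest reorder_minus_stock:
   warehouse  stock category  reorder  reorder_minus_stock
7         W2    405    tools       81                 -324
5         W4    264   garden       66                 -198
10        W4    257     elec       69                 -188
The sum of column 'reorder_minus_stock' is -710.

-710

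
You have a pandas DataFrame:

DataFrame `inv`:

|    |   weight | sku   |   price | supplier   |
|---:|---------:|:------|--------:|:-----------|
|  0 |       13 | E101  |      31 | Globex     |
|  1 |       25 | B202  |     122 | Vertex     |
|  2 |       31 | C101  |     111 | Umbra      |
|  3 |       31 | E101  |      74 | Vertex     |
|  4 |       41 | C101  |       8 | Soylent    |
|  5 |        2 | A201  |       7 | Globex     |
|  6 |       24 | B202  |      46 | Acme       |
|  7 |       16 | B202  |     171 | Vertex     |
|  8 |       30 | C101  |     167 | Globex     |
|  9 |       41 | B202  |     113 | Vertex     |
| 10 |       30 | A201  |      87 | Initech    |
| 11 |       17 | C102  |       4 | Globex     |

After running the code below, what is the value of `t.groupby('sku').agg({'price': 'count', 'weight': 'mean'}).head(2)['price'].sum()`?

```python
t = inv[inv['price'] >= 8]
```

filter rows where price >= 8:
    weight   sku  price supplier
0       13  E101     31   Globex
1       25  B202    122   Vertex
2       31  C101    111    Umbra
3       31  E101     74   Vertex
4       41  C101      8  Soylent
6       24  B202     46     Acme
7       16  B202    171   Vertex
8       30  C101    167   Globex
9       41  B202    113   Vertex
10      30  A201     87  Initech
group by sku: count(price), mean(weight):
      price  weight
sku                
A201      1    30.0
B202      4    26.5
C101      3    34.0
E101      2    22.0
take first 2 rows:
      price  weight
sku                
A201      1    30.0
B202      4    26.5
So sum() = 5.

5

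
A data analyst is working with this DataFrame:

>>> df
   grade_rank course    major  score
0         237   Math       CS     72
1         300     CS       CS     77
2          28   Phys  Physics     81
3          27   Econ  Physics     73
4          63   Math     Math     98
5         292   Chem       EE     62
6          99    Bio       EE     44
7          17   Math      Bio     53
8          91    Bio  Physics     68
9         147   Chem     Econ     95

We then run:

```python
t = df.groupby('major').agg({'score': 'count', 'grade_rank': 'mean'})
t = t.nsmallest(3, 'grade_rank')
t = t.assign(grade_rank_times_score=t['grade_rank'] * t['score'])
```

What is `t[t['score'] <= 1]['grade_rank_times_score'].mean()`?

40.0

group by major: count(score), mean(grade_rank):
         score  grade_rank
major                     
Bio          1   17.000000
CS           2  268.500000
EE           2  195.500000
Econ         1  147.000000
Math         1   63.000000
Physics      3   48.666667
take 3 rows with smallest grade_rank:
         score  grade_rank
major                     
Bio          1   17.000000
Physics      3   48.666667
Math         1   63.000000
add column grade_rank_times_score = t['grade_rank'] * t['score']:
         score  grade_rank  grade_rank_times_score
major                                             
Bio          1   17.000000                    17.0
Physics      3   48.666667                   146.0
Math         1   63.000000                    63.0
filter rows where score <= 1:
       score  grade_rank  grade_rank_times_score
major                                           
Bio        1        17.0                    17.0
Math       1        63.0                    63.0
So mean() = 40.0.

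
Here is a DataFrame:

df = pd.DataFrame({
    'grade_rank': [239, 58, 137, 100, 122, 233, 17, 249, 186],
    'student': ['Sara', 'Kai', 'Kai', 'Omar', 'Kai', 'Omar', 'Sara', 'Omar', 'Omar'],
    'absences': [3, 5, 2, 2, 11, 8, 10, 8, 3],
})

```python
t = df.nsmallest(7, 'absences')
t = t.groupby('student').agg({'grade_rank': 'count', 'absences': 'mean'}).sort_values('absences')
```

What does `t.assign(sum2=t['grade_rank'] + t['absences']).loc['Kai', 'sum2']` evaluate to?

5.5

take 7 rows with smallest absences:
   grade_rank student  absences
2         137     Kai         2
3         100    Omar         2
0         239    Sara         3
8         186    Omar         3
1          58     Kai         5
5         233    Omar         8
7         249    Omar         8
group by student: count(grade_rank), mean(absences):
         grade_rank  absences
student                      
Kai               2      3.50
Omar              4      5.25
Sara              1      3.00
sort by absences:
         grade_rank  absences
student                      
Sara              1      3.00
Kai               2      3.50
Omar              4      5.25
add column sum2 = t['grade_rank'] + t['absences']:
         grade_rank  absences  sum2
student                            
Sara              1      3.00  4.00
Kai               2      3.50  5.50
Omar              4      5.25  9.25
Then the value at row 'Kai', column 'sum2': 5.5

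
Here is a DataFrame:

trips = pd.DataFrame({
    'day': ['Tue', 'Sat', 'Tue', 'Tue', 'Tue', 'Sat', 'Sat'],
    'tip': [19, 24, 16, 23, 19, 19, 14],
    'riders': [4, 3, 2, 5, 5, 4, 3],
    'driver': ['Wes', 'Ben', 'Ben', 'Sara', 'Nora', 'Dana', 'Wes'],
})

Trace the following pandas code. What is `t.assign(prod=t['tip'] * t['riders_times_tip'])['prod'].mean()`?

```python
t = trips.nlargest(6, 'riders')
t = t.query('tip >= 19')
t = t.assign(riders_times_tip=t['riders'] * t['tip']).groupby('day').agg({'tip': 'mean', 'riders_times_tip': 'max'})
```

1986.16666667

take 6 rows with largest riders:
   day  tip  riders driver
3  Tue   23       5   Sara
4  Tue   19       5   Nora
0  Tue   19       4    Wes
5  Sat   19       4   Dana
1  Sat   24       3    Ben
6  Sat   14       3    Wes
filter rows where tip >= 19:
   day  tip  riders driver
3  Tue   23       5   Sara
4  Tue   19       5   Nora
0  Tue   19       4    Wes
5  Sat   19       4   Dana
1  Sat   24       3    Ben
add column riders_times_tip = t['riders'] * t['tip']:
   day  tip  riders driver  riders_times_tip
3  Tue   23       5   Sara               115
4  Tue   19       5   Nora                95
0  Tue   19       4    Wes                76
5  Sat   19       4   Dana                76
1  Sat   24       3    Ben                72
group by day: mean(tip), max(riders_times_tip):
           tip  riders_times_tip
day                             
Sat  21.500000                76
Tue  20.333333               115
add column prod = t['tip'] * t['riders_times_tip']:
           tip  riders_times_tip         prod
day                                          
Sat  21.500000                76  1634.000000
Tue  20.333333               115  2338.333333
Finally, mean of column 'prod' = 1986.16666667.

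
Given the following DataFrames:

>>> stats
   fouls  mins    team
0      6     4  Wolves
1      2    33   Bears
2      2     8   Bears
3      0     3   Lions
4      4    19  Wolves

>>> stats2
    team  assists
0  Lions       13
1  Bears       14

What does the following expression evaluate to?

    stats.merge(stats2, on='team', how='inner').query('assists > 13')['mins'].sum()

41

merge on 'team' (how='inner') → 3 rows:
   fouls  mins   team  assists
0      2    33  Bears       14
1      2     8  Bears       14
2      0     3  Lions       13
filter rows where assists > 13:
   fouls  mins   team  assists
0      2    33  Bears       14
1      2     8  Bears       14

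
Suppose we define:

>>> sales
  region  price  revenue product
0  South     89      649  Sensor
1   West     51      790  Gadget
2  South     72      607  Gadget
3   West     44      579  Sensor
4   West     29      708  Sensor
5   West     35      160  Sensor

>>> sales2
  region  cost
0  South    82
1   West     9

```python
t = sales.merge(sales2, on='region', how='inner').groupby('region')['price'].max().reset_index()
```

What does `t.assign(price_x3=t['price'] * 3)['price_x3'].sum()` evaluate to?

merge on 'region' (how='inner') → 6 rows:
  region  price  revenue product  cost
0  South     89      649  Sensor    82
1   West     51      790  Gadget     9
2  South     72      607  Gadget    82
3   West     44      579  Sensor     9
4   West     29      708  Sensor     9
5   West     35      160  Sensor     9
group by region, max of price:
region
South    89
West     51
Name: price, dtype: int64
reset_index():
  region  price
0  South     89
1   West     51
add column price_x3 = t['price'] * 3:
  region  price  price_x3
0  South     89       267
1   West     51       153
The sum of column 'price_x3' is 420.

420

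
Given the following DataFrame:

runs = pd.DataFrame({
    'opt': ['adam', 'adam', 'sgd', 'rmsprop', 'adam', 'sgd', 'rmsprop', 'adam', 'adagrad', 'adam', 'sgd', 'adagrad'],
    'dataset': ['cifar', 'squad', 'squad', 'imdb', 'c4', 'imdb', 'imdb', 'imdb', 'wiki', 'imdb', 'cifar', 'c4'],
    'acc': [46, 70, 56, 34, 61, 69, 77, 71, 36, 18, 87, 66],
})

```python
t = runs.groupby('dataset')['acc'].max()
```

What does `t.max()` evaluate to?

group by dataset, max of acc:
dataset
c4       66
cifar    87
imdb     77
squad    70
wiki     36
Name: acc, dtype: int64

87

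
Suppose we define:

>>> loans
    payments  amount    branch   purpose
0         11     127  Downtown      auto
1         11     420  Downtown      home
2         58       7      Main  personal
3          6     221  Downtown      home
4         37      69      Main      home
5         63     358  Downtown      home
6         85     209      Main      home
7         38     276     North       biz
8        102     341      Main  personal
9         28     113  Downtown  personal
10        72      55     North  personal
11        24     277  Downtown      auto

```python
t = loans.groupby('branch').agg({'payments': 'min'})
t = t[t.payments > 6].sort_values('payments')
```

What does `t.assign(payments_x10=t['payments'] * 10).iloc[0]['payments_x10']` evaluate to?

370

group by branch, min of payments:
          payments
branch            
Downtown         6
Main            37
North           38
filter rows where payments > 6:
        payments
branch          
Main          37
North         38
sort by payments:
        payments
branch          
Main          37
North         38
add column payments_x10 = t['payments'] * 10:
        payments  payments_x10
branch                        
Main          37           370
North         38           380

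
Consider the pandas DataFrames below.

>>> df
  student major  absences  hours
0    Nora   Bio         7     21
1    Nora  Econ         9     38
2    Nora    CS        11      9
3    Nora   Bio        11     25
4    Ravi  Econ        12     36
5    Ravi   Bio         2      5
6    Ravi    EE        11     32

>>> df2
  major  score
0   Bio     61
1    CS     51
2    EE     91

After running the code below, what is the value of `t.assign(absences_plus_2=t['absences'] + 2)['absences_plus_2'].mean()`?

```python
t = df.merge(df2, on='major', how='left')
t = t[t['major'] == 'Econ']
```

merge on 'major' (how='left') → 7 rows:
  student major  absences  hours  score
0    Nora   Bio         7     21   61.0
1    Nora  Econ         9     38    NaN
2    Nora    CS        11      9   51.0
3    Nora   Bio        11     25   61.0
4    Ravi  Econ        12     36    NaN
5    Ravi   Bio         2      5   61.0
6    Ravi    EE        11     32   91.0
filter rows where major == 'Econ':
  student major  absences  hours  score
1    Nora  Econ         9     38    NaN
4    Ravi  Econ        12     36    NaN
add column absences_plus_2 = t['absences'] + 2:
  student major  absences  hours  score  absences_plus_2
1    Nora  Econ         9     38    NaN               11
4    Ravi  Econ        12     36    NaN               14
Hence 12.5.

12.5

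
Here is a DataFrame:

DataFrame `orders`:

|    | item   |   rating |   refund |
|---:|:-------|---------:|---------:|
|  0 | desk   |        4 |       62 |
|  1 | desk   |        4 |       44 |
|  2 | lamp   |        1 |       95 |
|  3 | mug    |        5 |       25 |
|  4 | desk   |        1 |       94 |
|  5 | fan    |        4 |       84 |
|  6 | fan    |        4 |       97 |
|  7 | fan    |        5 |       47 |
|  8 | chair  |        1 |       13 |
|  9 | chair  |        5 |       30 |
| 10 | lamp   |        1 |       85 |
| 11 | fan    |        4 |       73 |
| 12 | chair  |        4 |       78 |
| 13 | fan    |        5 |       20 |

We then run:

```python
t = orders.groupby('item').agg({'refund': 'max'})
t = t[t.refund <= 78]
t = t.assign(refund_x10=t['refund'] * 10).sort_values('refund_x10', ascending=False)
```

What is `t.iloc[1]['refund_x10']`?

group by item, max of refund:
       refund
item         
chair      78
desk       94
fan        97
lamp       95
mug        25
filter rows where refund <= 78:
       refund
item         
chair      78
mug        25
add column refund_x10 = t['refund'] * 10:
       refund  refund_x10
item                     
chair      78         780
mug        25         250
sort by refund_x10 descending:
       refund  refund_x10
item                     
chair      78         780
mug        25         250

250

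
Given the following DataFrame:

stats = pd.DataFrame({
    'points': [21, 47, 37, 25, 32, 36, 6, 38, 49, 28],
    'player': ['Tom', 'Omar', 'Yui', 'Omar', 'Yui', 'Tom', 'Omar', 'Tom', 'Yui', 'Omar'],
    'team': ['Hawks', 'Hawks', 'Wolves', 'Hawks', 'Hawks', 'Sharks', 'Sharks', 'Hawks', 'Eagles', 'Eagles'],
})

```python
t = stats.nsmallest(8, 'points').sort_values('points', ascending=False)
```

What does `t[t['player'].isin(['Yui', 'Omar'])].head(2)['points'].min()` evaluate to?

32

take 8 rows with smallest points:
   points player    team
6       6   Omar  Sharks
0      21    Tom   Hawks
3      25   Omar   Hawks
9      28   Omar  Eagles
4      32    Yui   Hawks
5      36    Tom  Sharks
2      37    Yui  Wolves
7      38    Tom   Hawks
sort by points descending:
   points player    team
7      38    Tom   Hawks
2      37    Yui  Wolves
5      36    Tom  Sharks
4      32    Yui   Hawks
9      28   Omar  Eagles
3      25   Omar   Hawks
0      21    Tom   Hawks
6       6   Omar  Sharks
filter rows where player in ['Yui', 'Omar']:
   points player    team
2      37    Yui  Wolves
4      32    Yui   Hawks
9      28   Omar  Eagles
3      25   Omar   Hawks
6       6   Omar  Sharks
take first 2 rows:
   points player    team
2      37    Yui  Wolves
4      32    Yui   Hawks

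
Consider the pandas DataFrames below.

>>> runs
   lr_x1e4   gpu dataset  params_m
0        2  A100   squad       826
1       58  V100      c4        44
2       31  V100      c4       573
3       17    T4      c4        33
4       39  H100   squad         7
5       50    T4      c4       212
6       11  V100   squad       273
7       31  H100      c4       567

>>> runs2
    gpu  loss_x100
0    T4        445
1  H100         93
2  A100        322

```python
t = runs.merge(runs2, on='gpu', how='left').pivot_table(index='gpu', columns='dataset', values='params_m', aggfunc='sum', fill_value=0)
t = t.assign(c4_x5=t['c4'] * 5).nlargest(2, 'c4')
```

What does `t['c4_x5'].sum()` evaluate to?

merge on 'gpu' (how='left') → 8 rows:
   lr_x1e4   gpu dataset  params_m  loss_x100
0        2  A100   squad       826      322.0
1       58  V100      c4        44        NaN
2       31  V100      c4       573        NaN
3       17    T4      c4        33      445.0
4       39  H100   squad         7       93.0
5       50    T4      c4       212      445.0
6       11  V100   squad       273        NaN
7       31  H100      c4       567       93.0
pivot: rows=gpu, cols=dataset, sum(params_m):
dataset   c4  squad
gpu                
A100       0    826
H100     567      7
T4       245      0
V100     617    273
add column c4_x5 = t['c4'] * 5:
dataset   c4  squad  c4_x5
gpu                       
A100       0    826      0
H100     567      7   2835
T4       245      0   1225
V100     617    273   3085
take 2 rows with largest c4:
dataset   c4  squad  c4_x5
gpu                       
V100     617    273   3085
H100     567      7   2835

5920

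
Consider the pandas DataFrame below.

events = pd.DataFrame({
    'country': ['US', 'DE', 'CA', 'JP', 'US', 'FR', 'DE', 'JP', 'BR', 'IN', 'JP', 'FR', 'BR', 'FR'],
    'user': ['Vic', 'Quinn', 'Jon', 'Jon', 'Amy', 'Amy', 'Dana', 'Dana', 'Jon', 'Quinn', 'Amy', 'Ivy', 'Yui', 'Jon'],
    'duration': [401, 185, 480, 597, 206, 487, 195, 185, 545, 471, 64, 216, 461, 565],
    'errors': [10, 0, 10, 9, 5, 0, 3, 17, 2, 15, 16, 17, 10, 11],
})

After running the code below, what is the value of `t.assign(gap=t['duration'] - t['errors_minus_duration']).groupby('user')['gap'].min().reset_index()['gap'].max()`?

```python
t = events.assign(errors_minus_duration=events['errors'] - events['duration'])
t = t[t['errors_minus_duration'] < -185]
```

add column errors_minus_duration = events['errors'] - events['duration']:
   country   user  duration  errors  errors_minus_duration
0       US    Vic       401      10                   -391
1       DE  Quinn       185       0                   -185
2       CA    Jon       480      10                   -470
3       JP    Jon       597       9                   -588
4       US    Amy       206       5                   -201
5       FR    Amy       487       0                   -487
6       DE   Dana       195       3                   -192
7       JP   Dana       185      17                   -168
8       BR    Jon       545       2                   -543
9       IN  Quinn       471      15                   -456
10      JP    Amy        64      16                    -48
11      FR    Ivy       216      17                   -199
12      BR    Yui       461      10                   -451
13      FR    Jon       565      11                   -554
filter rows where errors_minus_duration < -185:
   country   user  duration  errors  errors_minus_duration
0       US    Vic       401      10                   -391
2       CA    Jon       480      10                   -470
3       JP    Jon       597       9                   -588
4       US    Amy       206       5                   -201
5       FR    Amy       487       0                   -487
6       DE   Dana       195       3                   -192
8       BR    Jon       545       2                   -543
9       IN  Quinn       471      15                   -456
11      FR    Ivy       216      17                   -199
12      BR    Yui       461      10                   -451
13      FR    Jon       565      11                   -554
add column gap = t['duration'] - t['errors_minus_duration']:
   country   user  duration  errors  errors_minus_duration   gap
0       US    Vic       401      10                   -391   792
2       CA    Jon       480      10                   -470   950
3       JP    Jon       597       9                   -588  1185
4       US    Amy       206       5                   -201   407
5       FR    Amy       487       0                   -487   974
6       DE   Dana       195       3                   -192   387
8       BR    Jon       545       2                   -543  1088
9       IN  Quinn       471      15                   -456   927
11      FR    Ivy       216      17                   -199   415
12      BR    Yui       461      10                   -451   912
13      FR    Jon       565      11                   -554  1119
group by user, min of gap:
user
Amy      407
Dana     387
Ivy      415
Jon      950
Quinn    927
Vic      792
Yui      912
Name: gap, dtype: int64
reset_index():
    user  gap
0    Amy  407
1   Dana  387
2    Ivy  415
3    Jon  950
4  Quinn  927
5    Vic  792
6    Yui  912
Finally, max of column 'gap' = 950.

950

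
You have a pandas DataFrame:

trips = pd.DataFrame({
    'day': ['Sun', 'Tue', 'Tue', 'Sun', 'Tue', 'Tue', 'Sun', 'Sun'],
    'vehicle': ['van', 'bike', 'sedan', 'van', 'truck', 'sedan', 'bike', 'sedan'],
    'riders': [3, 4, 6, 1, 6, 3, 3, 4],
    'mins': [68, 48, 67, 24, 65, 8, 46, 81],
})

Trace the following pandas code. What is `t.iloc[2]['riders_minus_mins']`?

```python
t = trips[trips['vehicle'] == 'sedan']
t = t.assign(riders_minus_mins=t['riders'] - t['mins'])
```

-77

filter rows where vehicle == 'sedan':
   day vehicle  riders  mins
2  Tue   sedan       6    67
5  Tue   sedan       3     8
7  Sun   sedan       4    81
add column riders_minus_mins = t['riders'] - t['mins']:
   day vehicle  riders  mins  riders_minus_mins
2  Tue   sedan       6    67                -61
5  Tue   sedan       3     8                 -5
7  Sun   sedan       4    81                -77
Reading off the value at position 2, column 'riders_minus_mins', we get -77.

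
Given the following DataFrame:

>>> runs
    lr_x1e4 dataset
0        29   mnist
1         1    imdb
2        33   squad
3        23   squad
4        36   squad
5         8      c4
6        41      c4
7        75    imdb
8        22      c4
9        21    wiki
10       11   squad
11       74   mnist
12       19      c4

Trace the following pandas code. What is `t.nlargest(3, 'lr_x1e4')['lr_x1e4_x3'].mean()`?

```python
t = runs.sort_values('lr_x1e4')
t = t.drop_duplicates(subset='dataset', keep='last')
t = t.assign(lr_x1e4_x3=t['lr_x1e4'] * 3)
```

190.0

sort by lr_x1e4:
    lr_x1e4 dataset
1         1    imdb
5         8      c4
10       11   squad
12       19      c4
9        21    wiki
8        22      c4
3        23   squad
0        29   mnist
2        33   squad
4        36   squad
6        41      c4
11       74   mnist
7        75    imdb
drop duplicate dataset (keep=last):
    lr_x1e4 dataset
9        21    wiki
4        36   squad
6        41      c4
11       74   mnist
7        75    imdb
add column lr_x1e4_x3 = t['lr_x1e4'] * 3:
    lr_x1e4 dataset  lr_x1e4_x3
9        21    wiki          63
4        36   squad         108
6        41      c4         123
11       74   mnist         222
7        75    imdb         225
take 3 rows with largest lr_x1e4:
    lr_x1e4 dataset  lr_x1e4_x3
7        75    imdb         225
11       74   mnist         222
6        41      c4         123
Finally, mean of column 'lr_x1e4_x3' = 190.0.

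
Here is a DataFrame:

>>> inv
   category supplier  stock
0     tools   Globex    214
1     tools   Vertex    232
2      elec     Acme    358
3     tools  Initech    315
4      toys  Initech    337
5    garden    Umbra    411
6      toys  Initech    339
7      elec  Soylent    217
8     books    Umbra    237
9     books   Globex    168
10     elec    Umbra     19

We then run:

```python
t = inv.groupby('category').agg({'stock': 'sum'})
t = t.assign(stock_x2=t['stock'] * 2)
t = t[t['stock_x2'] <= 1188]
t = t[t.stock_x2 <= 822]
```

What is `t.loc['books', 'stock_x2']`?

group by category, sum of stock:
          stock
category       
books       405
elec        594
garden      411
tools       761
toys        676
add column stock_x2 = t['stock'] * 2:
          stock  stock_x2
category                 
books       405       810
elec        594      1188
garden      411       822
tools       761      1522
toys        676      1352
filter rows where stock_x2 <= 1188:
          stock  stock_x2
category                 
books       405       810
elec        594      1188
garden      411       822
filter rows where stock_x2 <= 822:
          stock  stock_x2
category                 
books       405       810
garden      411       822
So loc['books', 'stock_x2'] = 810.

810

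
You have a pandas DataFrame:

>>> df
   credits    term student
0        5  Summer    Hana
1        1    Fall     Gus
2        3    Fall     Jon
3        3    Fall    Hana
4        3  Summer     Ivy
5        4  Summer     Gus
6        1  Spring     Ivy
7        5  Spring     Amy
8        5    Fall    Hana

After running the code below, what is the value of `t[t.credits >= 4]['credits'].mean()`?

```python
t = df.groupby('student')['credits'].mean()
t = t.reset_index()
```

4.66666666667

group by student, mean of credits:
student
Amy     5.000000
Gus     2.500000
Hana    4.333333
Ivy     2.000000
Jon     3.000000
Name: credits, dtype: float64
reset_index():
  student   credits
0     Amy  5.000000
1     Gus  2.500000
2    Hana  4.333333
3     Ivy  2.000000
4     Jon  3.000000
filter rows where credits >= 4:
  student   credits
0     Amy  5.000000
2    Hana  4.333333
So mean() = 4.66666666667.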